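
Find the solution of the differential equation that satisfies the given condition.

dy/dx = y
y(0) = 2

General solution: y = Ce^x
Applying IC y(0) = 2:
Particular solution: y = 2e^x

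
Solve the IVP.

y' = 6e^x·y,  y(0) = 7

General solution: y = Ce^(6e^x)
Applying IC y(0) = 7:
Particular solution: y = 7e^(6(e^x - 1))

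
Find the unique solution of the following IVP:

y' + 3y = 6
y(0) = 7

General solution: y = 2 + Ce^(-3x)
Applying y(0) = 7: C = 7 - 2 = 5
Particular solution: y = 2 + 5e^(-3x)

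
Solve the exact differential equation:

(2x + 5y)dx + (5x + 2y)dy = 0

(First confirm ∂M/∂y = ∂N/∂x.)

Verify exactness: ∂M/∂y = ∂N/∂x ✓
Find F(x,y) such that ∂F/∂x = M, ∂F/∂y = N
Solution: x² + 5xy + y² = C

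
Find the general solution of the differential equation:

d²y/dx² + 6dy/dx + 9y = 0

Characteristic equation: r² + 6r + 9 = 0
Factored: (r + 3)² = 0
Repeated root: r = -3
General solution: y = (C₁ + C₂x)e^(-3x)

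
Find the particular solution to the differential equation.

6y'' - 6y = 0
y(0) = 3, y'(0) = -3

General solution: y = C₁e^x + C₂e^(-x)
Applying ICs: C₁ = 0, C₂ = 3
Particular solution: y = 3e^(-x)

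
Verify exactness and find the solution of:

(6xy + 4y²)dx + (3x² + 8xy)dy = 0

Verify exactness: ∂M/∂y = ∂N/∂x ✓
Find F(x,y) such that ∂F/∂x = M, ∂F/∂y = N
Solution: 3x²y + 4xy² = C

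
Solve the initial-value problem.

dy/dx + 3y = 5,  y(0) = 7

General solution: y = 5/3 + Ce^(-3x)
Applying y(0) = 7: C = 7 - 5/3 = 16/3
Particular solution: y = 5/3 + (16/3)e^(-3x)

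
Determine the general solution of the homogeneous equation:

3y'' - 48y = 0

Characteristic equation: 3r² - 48 = 0
Divide by 3: r² - 16 = 0
Roots: r = 4, -4 (distinct real)
General solution: y = C₁e^(4x) + C₂e^(-4x)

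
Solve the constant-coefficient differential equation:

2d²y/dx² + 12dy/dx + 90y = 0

Characteristic equation: 2r² + 12r + 90 = 0
Divide by 2: r² + 6r + 45 = 0
Roots: r = -3 ± 6i (complex conjugates)
General solution: y = e^(-3x)(C₁cos(6x) + C₂sin(6x))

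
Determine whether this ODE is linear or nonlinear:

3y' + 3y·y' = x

Nonlinear (product y·y')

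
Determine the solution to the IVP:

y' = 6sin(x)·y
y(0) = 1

General solution: y = Ce^(-6cos(x))
Applying IC y(0) = 1:
Particular solution: y = e^(6(1-cos(x)))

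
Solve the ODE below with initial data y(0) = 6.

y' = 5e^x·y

General solution: y = Ce^(5e^x)
Applying IC y(0) = 6:
Particular solution: y = 6e^(5(e^x - 1))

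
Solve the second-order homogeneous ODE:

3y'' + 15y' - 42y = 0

Characteristic equation: 3r² + 15r - 42 = 0
Divide by 3: r² + 5r - 14 = 0
Roots: r = 2, -7 (distinct real)
General solution: y = C₁e^(2x) + C₂e^(-7x)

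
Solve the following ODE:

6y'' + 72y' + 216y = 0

Characteristic equation: 6r² + 72r + 216 = 0
Divide by 6: r² + 12r + 36 = 0
Factored: (r + 6)² = 0
Repeated root: r = -6
General solution: y = (C₁ + C₂x)e^(-6x)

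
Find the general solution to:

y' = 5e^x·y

Separating variables and integrating:
ln|y| = 5e^x + C

General solution: y = Ce^(5e^x)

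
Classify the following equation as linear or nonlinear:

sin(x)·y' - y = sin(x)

Linear (y and its derivatives appear to the first power only, no products of y terms)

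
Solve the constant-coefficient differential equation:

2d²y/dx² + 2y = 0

Characteristic equation: 2r² + 2 = 0
Divide by 2: r² + 1 = 0
Roots: r = ±i (complex conjugates)
General solution: y = C₁cos(x) + C₂sin(x)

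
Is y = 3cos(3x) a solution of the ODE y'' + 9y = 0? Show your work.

Verification:
y'' = -27cos(3x)
y'' + 9y = 0 ✓

Yes, it is a solution.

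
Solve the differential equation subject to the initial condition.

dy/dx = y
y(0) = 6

General solution: y = Ce^x
Applying IC y(0) = 6:
Particular solution: y = 6e^x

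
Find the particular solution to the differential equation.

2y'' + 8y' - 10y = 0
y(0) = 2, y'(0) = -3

General solution: y = C₁e^x + C₂e^(-5x)
Applying ICs: C₁ = 7/6, C₂ = 5/6
Particular solution: y = (7/6)e^x + (5/6)e^(-5x)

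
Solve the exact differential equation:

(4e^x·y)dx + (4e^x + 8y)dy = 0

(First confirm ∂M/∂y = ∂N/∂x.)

Verify exactness: ∂M/∂y = ∂N/∂x ✓
Find F(x,y) such that ∂F/∂x = M, ∂F/∂y = N
Solution: 4e^x·y + 4y² = C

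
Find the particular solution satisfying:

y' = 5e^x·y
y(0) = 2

General solution: y = Ce^(5e^x)
Applying IC y(0) = 2:
Particular solution: y = 2e^(5(e^x - 1))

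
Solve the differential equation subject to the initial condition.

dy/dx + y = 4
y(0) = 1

General solution: y = 4 + Ce^(-x)
Applying y(0) = 1: C = 1 - 4 = -3
Particular solution: y = 4 - 3e^(-x)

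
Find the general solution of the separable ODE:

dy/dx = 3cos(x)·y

Separating variables and integrating:
ln|y| = 3sin(x) + C

General solution: y = Ce^(3sin(x))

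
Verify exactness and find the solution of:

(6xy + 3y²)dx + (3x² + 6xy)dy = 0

Verify exactness: ∂M/∂y = ∂N/∂x ✓
Find F(x,y) such that ∂F/∂x = M, ∂F/∂y = N
Solution: 3x²y + 3xy² = C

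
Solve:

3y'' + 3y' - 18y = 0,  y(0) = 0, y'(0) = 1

General solution: y = C₁e^(2x) + C₂e^(-3x)
Applying ICs: C₁ = 1/5, C₂ = -1/5
Particular solution: y = (1/5)e^(2x) - (1/5)e^(-3x)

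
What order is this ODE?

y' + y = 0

The order is 1 (highest derivative is of order 1).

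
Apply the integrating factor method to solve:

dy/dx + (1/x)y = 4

Using integrating factor method:

General solution: y = 2x + C/x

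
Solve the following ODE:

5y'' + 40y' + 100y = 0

Characteristic equation: 5r² + 40r + 100 = 0
Divide by 5: r² + 8r + 20 = 0
Roots: r = -4 ± 2i (complex conjugates)
General solution: y = e^(-4x)(C₁cos(2x) + C₂sin(2x))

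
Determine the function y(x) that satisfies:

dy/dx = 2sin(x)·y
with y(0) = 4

General solution: y = Ce^(-2cos(x))
Applying IC y(0) = 4:
Particular solution: y = 4e^(2(1-cos(x)))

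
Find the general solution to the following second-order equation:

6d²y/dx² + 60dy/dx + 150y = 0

Characteristic equation: 6r² + 60r + 150 = 0
Divide by 6: r² + 10r + 25 = 0
Factored: (r + 5)² = 0
Repeated root: r = -5
General solution: y = (C₁ + C₂x)e^(-5x)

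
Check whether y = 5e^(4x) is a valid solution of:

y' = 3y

Verification:
y = 5e^(4x)
y' = 20e^(4x)
But 3y = 15e^(4x)
y' ≠ 3y — the derivative does not match

No, it is not a solution.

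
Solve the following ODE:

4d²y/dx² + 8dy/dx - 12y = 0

Characteristic equation: 4r² + 8r - 12 = 0
Divide by 4: r² + 2r - 3 = 0
Roots: r = 1, -3 (distinct real)
General solution: y = C₁e^x + C₂e^(-3x)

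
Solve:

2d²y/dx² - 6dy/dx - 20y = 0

Characteristic equation: 2r² - 6r - 20 = 0
Divide by 2: r² - 3r - 10 = 0
Roots: r = 5, -2 (distinct real)
General solution: y = C₁e^(5x) + C₂e^(-2x)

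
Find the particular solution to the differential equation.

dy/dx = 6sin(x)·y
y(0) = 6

General solution: y = Ce^(-6cos(x))
Applying IC y(0) = 6:
Particular solution: y = 6e^(6(1-cos(x)))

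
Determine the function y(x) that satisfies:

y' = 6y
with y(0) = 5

General solution: y = Ce^(6x)
Applying IC y(0) = 5:
Particular solution: y = 5e^(6x)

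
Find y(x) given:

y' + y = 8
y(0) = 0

General solution: y = 8 + Ce^(-x)
Applying y(0) = 0: C = 0 - 8 = -8
Particular solution: y = 8 - 8e^(-x)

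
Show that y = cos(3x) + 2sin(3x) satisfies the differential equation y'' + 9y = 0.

Verification:
y'' = -9cos(3x) - 18sin(3x)
y'' + 9y = 0 ✓

Yes, it is a solution.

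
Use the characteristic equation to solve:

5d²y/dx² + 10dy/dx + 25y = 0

Characteristic equation: 5r² + 10r + 25 = 0
Divide by 5: r² + 2r + 5 = 0
Roots: r = -1 ± 2i (complex conjugates)
General solution: y = e^(-x)(C₁cos(2x) + C₂sin(2x))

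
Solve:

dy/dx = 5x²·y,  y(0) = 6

General solution: y = Ce^(5x³/3)
Applying IC y(0) = 6:
Particular solution: y = 6e^(5x³/3)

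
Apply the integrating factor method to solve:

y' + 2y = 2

Using integrating factor method:

General solution: y = 1 + Ce^(-2x)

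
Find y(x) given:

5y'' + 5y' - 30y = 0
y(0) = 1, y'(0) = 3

General solution: y = C₁e^(2x) + C₂e^(-3x)
Applying ICs: C₁ = 6/5, C₂ = -1/5
Particular solution: y = (6/5)e^(2x) - (1/5)e^(-3x)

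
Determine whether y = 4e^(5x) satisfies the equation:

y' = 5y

Verification:
y = 4e^(5x)
y' = 20e^(5x)
5y = 20e^(5x)
y' = 5y ✓

Yes, it is a solution.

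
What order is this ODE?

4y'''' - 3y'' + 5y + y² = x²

The order is 4 (highest derivative is of order 4).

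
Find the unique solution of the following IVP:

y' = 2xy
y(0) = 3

General solution: y = Ce^(x²)
Applying IC y(0) = 3:
Particular solution: y = 3e^(x²)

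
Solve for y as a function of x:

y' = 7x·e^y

Separating variables and integrating:
-e^(-y) = 7x²/2 + C

General solution: y = -ln(C - 7x²/2)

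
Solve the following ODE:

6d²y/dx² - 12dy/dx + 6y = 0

Characteristic equation: 6r² - 12r + 6 = 0
Divide by 6: r² - 2r + 1 = 0
Factored: (r - 1)² = 0
Repeated root: r = 1
General solution: y = (C₁ + C₂x)e^x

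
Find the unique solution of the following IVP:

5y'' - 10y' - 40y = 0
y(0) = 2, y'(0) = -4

General solution: y = C₁e^(4x) + C₂e^(-2x)
Applying ICs: C₁ = 0, C₂ = 2
Particular solution: y = 2e^(-2x)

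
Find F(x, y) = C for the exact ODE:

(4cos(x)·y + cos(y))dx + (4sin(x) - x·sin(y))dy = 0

Verify exactness: ∂M/∂y = ∂N/∂x ✓
Find F(x,y) such that ∂F/∂x = M, ∂F/∂y = N
Solution: 4sin(x)·y + x·cos(y) = C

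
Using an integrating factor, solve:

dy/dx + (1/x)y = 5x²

Using integrating factor method:

General solution: y = (5/4)x^3 + C/x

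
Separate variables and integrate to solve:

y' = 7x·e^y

Separating variables and integrating:
-e^(-y) = 7x²/2 + C

General solution: y = -ln(C - 7x²/2)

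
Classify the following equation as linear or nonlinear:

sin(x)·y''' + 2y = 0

Linear (y and its derivatives appear to the first power only, no products of y terms)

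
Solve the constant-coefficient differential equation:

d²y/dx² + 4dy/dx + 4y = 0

Characteristic equation: r² + 4r + 4 = 0
Factored: (r + 2)² = 0
Repeated root: r = -2
General solution: y = (C₁ + C₂x)e^(-2x)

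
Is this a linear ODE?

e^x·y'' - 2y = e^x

Yes. Linear (y and its derivatives appear to the first power only, no products of y terms)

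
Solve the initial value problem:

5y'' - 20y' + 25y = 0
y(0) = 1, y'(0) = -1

General solution: y = e^(2x)(C₁cos(x) + C₂sin(x))
Complex roots r = 2 ± i
Applying ICs: C₁ = 1, C₂ = -3
Particular solution: y = e^(2x)(cos(x) - 3sin(x))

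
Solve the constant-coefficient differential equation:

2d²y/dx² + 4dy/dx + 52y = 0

Characteristic equation: 2r² + 4r + 52 = 0
Divide by 2: r² + 2r + 26 = 0
Roots: r = -1 ± 5i (complex conjugates)
General solution: y = e^(-x)(C₁cos(5x) + C₂sin(5x))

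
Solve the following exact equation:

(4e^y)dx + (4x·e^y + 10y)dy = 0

Verify exactness: ∂M/∂y = ∂N/∂x ✓
Find F(x,y) such that ∂F/∂x = M, ∂F/∂y = N
Solution: 4x·e^y + 5y² = C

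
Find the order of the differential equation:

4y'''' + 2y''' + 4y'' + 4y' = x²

The order is 4 (highest derivative is of order 4).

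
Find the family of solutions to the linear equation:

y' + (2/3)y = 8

Using integrating factor method:

General solution: y = 12 + Ce^(-2x/3)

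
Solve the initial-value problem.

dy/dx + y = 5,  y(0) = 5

General solution: y = 5 + Ce^(-x)
Applying y(0) = 5: C = 5 - 5 = 0
Particular solution: y = 5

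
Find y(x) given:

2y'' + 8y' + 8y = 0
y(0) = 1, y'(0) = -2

General solution: y = (C₁ + C₂x)e^(-2x)
Repeated root r = -2
Applying ICs: C₁ = 1, C₂ = 0
Particular solution: y = e^(-2x)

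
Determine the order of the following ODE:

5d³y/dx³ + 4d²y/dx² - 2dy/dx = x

The order is 3 (highest derivative is of order 3).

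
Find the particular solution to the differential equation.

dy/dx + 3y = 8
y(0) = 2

General solution: y = 8/3 + Ce^(-3x)
Applying y(0) = 2: C = 2 - 8/3 = -2/3
Particular solution: y = 8/3 - (2/3)e^(-3x)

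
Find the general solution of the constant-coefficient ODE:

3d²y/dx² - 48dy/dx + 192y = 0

Characteristic equation: 3r² - 48r + 192 = 0
Divide by 3: r² - 16r + 64 = 0
Factored: (r - 8)² = 0
Repeated root: r = 8
General solution: y = (C₁ + C₂x)e^(8x)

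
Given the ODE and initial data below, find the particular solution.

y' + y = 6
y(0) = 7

General solution: y = 6 + Ce^(-x)
Applying y(0) = 7: C = 7 - 6 = 1
Particular solution: y = 6 + e^(-x)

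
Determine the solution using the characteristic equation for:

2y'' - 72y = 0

Characteristic equation: 2r² - 72 = 0
Divide by 2: r² - 36 = 0
Roots: r = 6, -6 (distinct real)
General solution: y = C₁e^(6x) + C₂e^(-6x)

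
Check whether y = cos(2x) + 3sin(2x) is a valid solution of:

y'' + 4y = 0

Verification:
y'' = -4cos(2x) - 12sin(2x)
y'' + 4y = 0 ✓

Yes, it is a solution.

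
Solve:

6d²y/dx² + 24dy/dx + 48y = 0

Characteristic equation: 6r² + 24r + 48 = 0
Divide by 6: r² + 4r + 8 = 0
Roots: r = -2 ± 2i (complex conjugates)
General solution: y = e^(-2x)(C₁cos(2x) + C₂sin(2x))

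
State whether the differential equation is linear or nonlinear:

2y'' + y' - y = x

Linear (y and its derivatives appear to the first power only, no products of y terms)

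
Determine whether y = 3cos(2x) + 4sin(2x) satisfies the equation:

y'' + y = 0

Verification:
y'' = -12cos(2x) - 16sin(2x)
y'' + y ≠ 0 (frequency mismatch: got 4 instead of 1)

No, it is not a solution.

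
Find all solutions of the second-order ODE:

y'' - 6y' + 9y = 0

Characteristic equation: r² - 6r + 9 = 0
Factored: (r - 3)² = 0
Repeated root: r = 3
General solution: y = (C₁ + C₂x)e^(3x)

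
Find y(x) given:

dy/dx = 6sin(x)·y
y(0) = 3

General solution: y = Ce^(-6cos(x))
Applying IC y(0) = 3:
Particular solution: y = 3e^(6(1-cos(x)))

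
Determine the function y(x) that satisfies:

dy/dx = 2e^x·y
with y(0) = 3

General solution: y = Ce^(2e^x)
Applying IC y(0) = 3:
Particular solution: y = 3e^(2(e^x - 1))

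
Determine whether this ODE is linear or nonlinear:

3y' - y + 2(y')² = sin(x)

Nonlinear ((y')² term)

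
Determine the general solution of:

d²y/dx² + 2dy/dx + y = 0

Characteristic equation: r² + 2r + 1 = 0
Factored: (r + 1)² = 0
Repeated root: r = -1
General solution: y = (C₁ + C₂x)e^(-x)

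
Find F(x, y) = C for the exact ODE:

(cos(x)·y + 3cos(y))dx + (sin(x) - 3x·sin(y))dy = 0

Verify exactness: ∂M/∂y = ∂N/∂x ✓
Find F(x,y) such that ∂F/∂x = M, ∂F/∂y = N
Solution: sin(x)·y + 3x·cos(y) = C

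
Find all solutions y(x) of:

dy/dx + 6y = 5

Using integrating factor method:

General solution: y = 5/6 + Ce^(-6x)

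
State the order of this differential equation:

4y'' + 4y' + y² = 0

The order is 2 (highest derivative is of order 2).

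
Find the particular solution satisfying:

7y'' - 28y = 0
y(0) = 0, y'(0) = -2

General solution: y = C₁e^(2x) + C₂e^(-2x)
Applying ICs: C₁ = -1/2, C₂ = 1/2
Particular solution: y = -(1/2)e^(2x) + (1/2)e^(-2x)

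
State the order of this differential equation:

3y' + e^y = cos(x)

The order is 1 (highest derivative is of order 1).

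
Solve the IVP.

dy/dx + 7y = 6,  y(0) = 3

General solution: y = 6/7 + Ce^(-7x)
Applying y(0) = 3: C = 3 - 6/7 = 15/7
Particular solution: y = 6/7 + (15/7)e^(-7x)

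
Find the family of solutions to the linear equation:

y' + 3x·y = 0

Using integrating factor method:

General solution: y = Ce^(-3x^2/2)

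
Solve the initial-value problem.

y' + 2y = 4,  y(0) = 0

General solution: y = 2 + Ce^(-2x)
Applying y(0) = 0: C = 0 - 2 = -2
Particular solution: y = 2 - 2e^(-2x)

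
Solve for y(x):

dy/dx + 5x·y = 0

Using integrating factor method:

General solution: y = Ce^(-5x^2/2)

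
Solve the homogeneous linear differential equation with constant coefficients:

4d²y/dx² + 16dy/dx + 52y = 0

Characteristic equation: 4r² + 16r + 52 = 0
Divide by 4: r² + 4r + 13 = 0
Roots: r = -2 ± 3i (complex conjugates)
General solution: y = e^(-2x)(C₁cos(3x) + C₂sin(3x))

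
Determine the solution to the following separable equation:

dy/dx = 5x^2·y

Separating variables and integrating:
ln|y| = 5x^3/3 + C

General solution: y = Ce^(5x^3/3)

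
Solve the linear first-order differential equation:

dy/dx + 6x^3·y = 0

Using integrating factor method:

General solution: y = Ce^(-3x^4/2)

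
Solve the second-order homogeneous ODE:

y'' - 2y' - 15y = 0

Characteristic equation: r² - 2r - 15 = 0
Roots: r = 5, -3 (distinct real)
General solution: y = C₁e^(5x) + C₂e^(-3x)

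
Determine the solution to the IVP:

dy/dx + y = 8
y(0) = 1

General solution: y = 8 + Ce^(-x)
Applying y(0) = 1: C = 1 - 8 = -7
Particular solution: y = 8 - 7e^(-x)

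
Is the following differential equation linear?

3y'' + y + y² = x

No. Nonlinear (y² term)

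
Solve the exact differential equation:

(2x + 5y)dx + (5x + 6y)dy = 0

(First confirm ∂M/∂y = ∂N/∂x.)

Verify exactness: ∂M/∂y = ∂N/∂x ✓
Find F(x,y) such that ∂F/∂x = M, ∂F/∂y = N
Solution: x² + 5xy + 3y² = C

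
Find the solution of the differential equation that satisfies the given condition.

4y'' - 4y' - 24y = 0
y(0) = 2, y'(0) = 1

General solution: y = C₁e^(3x) + C₂e^(-2x)
Applying ICs: C₁ = 1, C₂ = 1
Particular solution: y = e^(3x) + e^(-2x)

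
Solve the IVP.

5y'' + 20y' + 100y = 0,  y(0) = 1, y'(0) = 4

General solution: y = e^(-2x)(C₁cos(4x) + C₂sin(4x))
Complex roots r = -2 ± 4i
Applying ICs: C₁ = 1, C₂ = 3/2
Particular solution: y = e^(-2x)(cos(4x) + (3/2)sin(4x))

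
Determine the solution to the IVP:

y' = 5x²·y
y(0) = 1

General solution: y = Ce^(5x³/3)
Applying IC y(0) = 1:
Particular solution: y = e^(5x³/3)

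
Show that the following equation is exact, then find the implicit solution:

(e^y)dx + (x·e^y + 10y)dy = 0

Verify exactness: ∂M/∂y = ∂N/∂x ✓
Find F(x,y) such that ∂F/∂x = M, ∂F/∂y = N
Solution: x·e^y + 5y² = C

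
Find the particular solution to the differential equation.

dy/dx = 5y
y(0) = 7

General solution: y = Ce^(5x)
Applying IC y(0) = 7:
Particular solution: y = 7e^(5x)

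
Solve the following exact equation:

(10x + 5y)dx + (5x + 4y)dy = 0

Verify exactness: ∂M/∂y = ∂N/∂x ✓
Find F(x,y) such that ∂F/∂x = M, ∂F/∂y = N
Solution: 5x² + 5xy + 2y² = C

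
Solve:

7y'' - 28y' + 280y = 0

Characteristic equation: 7r² - 28r + 280 = 0
Divide by 7: r² - 4r + 40 = 0
Roots: r = 2 ± 6i (complex conjugates)
General solution: y = e^(2x)(C₁cos(6x) + C₂sin(6x))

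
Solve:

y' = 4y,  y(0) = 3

General solution: y = Ce^(4x)
Applying IC y(0) = 3:
Particular solution: y = 3e^(4x)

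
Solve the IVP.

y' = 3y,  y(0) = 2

General solution: y = Ce^(3x)
Applying IC y(0) = 2:
Particular solution: y = 2e^(3x)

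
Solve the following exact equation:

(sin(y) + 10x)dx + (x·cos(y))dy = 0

Verify exactness: ∂M/∂y = ∂N/∂x ✓
Find F(x,y) such that ∂F/∂x = M, ∂F/∂y = N
Solution: x·sin(y) + 5x² = C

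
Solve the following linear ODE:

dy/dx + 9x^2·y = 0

Using integrating factor method:

General solution: y = Ce^(-3x^3)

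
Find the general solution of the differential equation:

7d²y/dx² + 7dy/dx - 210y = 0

Characteristic equation: 7r² + 7r - 210 = 0
Divide by 7: r² + r - 30 = 0
Roots: r = 5, -6 (distinct real)
General solution: y = C₁e^(5x) + C₂e^(-6x)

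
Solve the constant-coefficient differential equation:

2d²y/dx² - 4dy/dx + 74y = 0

Characteristic equation: 2r² - 4r + 74 = 0
Divide by 2: r² - 2r + 37 = 0
Roots: r = 1 ± 6i (complex conjugates)
General solution: y = e^x(C₁cos(6x) + C₂sin(6x))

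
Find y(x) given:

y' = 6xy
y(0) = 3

General solution: y = Ce^(3x²)
Applying IC y(0) = 3:
Particular solution: y = 3e^(3x²)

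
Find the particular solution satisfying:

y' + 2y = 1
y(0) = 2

General solution: y = 1/2 + Ce^(-2x)
Applying y(0) = 2: C = 2 - 1/2 = 3/2
Particular solution: y = 1/2 + (3/2)e^(-2x)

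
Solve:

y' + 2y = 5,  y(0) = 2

General solution: y = 5/2 + Ce^(-2x)
Applying y(0) = 2: C = 2 - 5/2 = -1/2
Particular solution: y = 5/2 - (1/2)e^(-2x)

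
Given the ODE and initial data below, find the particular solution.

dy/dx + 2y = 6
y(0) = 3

General solution: y = 3 + Ce^(-2x)
Applying y(0) = 3: C = 3 - 3 = 0
Particular solution: y = 3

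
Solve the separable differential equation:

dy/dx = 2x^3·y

Separating variables and integrating:
ln|y| = x^4/2 + C

General solution: y = Ce^(x^4/2)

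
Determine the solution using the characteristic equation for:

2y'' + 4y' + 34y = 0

Characteristic equation: 2r² + 4r + 34 = 0
Divide by 2: r² + 2r + 17 = 0
Roots: r = -1 ± 4i (complex conjugates)
General solution: y = e^(-x)(C₁cos(4x) + C₂sin(4x))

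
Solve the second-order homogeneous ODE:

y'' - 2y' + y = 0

Characteristic equation: r² - 2r + 1 = 0
Factored: (r - 1)² = 0
Repeated root: r = 1
General solution: y = (C₁ + C₂x)e^x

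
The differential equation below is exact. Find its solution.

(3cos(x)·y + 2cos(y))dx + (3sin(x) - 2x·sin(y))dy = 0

Verify exactness: ∂M/∂y = ∂N/∂x ✓
Find F(x,y) such that ∂F/∂x = M, ∂F/∂y = N
Solution: 3sin(x)·y + 2x·cos(y) = C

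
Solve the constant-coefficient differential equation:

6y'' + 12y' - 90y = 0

Characteristic equation: 6r² + 12r - 90 = 0
Divide by 6: r² + 2r - 15 = 0
Roots: r = 3, -5 (distinct real)
General solution: y = C₁e^(3x) + C₂e^(-5x)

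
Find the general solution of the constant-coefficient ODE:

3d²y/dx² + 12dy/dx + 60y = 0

Characteristic equation: 3r² + 12r + 60 = 0
Divide by 3: r² + 4r + 20 = 0
Roots: r = -2 ± 4i (complex conjugates)
General solution: y = e^(-2x)(C₁cos(4x) + C₂sin(4x))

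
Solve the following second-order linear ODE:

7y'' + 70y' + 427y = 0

Characteristic equation: 7r² + 70r + 427 = 0
Divide by 7: r² + 10r + 61 = 0
Roots: r = -5 ± 6i (complex conjugates)
General solution: y = e^(-5x)(C₁cos(6x) + C₂sin(6x))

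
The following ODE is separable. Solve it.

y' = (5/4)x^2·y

Separating variables and integrating:
ln|y| = 5x^3/12 + C

General solution: y = Ce^(5x^3/12)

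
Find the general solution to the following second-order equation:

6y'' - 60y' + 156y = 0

Characteristic equation: 6r² - 60r + 156 = 0
Divide by 6: r² - 10r + 26 = 0
Roots: r = 5 ± i (complex conjugates)
General solution: y = e^(5x)(C₁cos(x) + C₂sin(x))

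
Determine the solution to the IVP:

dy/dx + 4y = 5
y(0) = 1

General solution: y = 5/4 + Ce^(-4x)
Applying y(0) = 1: C = 1 - 5/4 = -1/4
Particular solution: y = 5/4 - (1/4)e^(-4x)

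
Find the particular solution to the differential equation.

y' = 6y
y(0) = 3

General solution: y = Ce^(6x)
Applying IC y(0) = 3:
Particular solution: y = 3e^(6x)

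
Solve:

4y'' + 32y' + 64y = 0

Characteristic equation: 4r² + 32r + 64 = 0
Divide by 4: r² + 8r + 16 = 0
Factored: (r + 4)² = 0
Repeated root: r = -4
General solution: y = (C₁ + C₂x)e^(-4x)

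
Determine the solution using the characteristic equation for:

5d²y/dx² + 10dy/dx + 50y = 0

Characteristic equation: 5r² + 10r + 50 = 0
Divide by 5: r² + 2r + 10 = 0
Roots: r = -1 ± 3i (complex conjugates)
General solution: y = e^(-x)(C₁cos(3x) + C₂sin(3x))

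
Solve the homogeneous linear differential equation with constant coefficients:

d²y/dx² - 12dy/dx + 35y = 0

Characteristic equation: r² - 12r + 35 = 0
Roots: r = 5, 7 (distinct real)
General solution: y = C₁e^(5x) + C₂e^(7x)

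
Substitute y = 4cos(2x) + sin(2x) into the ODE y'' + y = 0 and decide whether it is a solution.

Verification:
y'' = -16cos(2x) - 4sin(2x)
y'' + y ≠ 0 (frequency mismatch: got 4 instead of 1)

No, it is not a solution.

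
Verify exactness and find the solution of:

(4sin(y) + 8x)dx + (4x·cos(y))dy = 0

Verify exactness: ∂M/∂y = ∂N/∂x ✓
Find F(x,y) such that ∂F/∂x = M, ∂F/∂y = N
Solution: 4x·sin(y) + 4x² = C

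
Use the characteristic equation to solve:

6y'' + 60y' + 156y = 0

Characteristic equation: 6r² + 60r + 156 = 0
Divide by 6: r² + 10r + 26 = 0
Roots: r = -5 ± i (complex conjugates)
General solution: y = e^(-5x)(C₁cos(x) + C₂sin(x))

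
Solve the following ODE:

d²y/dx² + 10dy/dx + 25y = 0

Characteristic equation: r² + 10r + 25 = 0
Factored: (r + 5)² = 0
Repeated root: r = -5
General solution: y = (C₁ + C₂x)e^(-5x)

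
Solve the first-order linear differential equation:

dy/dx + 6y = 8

Using integrating factor method:

General solution: y = 4/3 + Ce^(-6x)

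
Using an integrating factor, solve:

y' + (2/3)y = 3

Using integrating factor method:

General solution: y = 9/2 + Ce^(-2x/3)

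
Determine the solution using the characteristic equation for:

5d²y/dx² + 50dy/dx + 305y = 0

Characteristic equation: 5r² + 50r + 305 = 0
Divide by 5: r² + 10r + 61 = 0
Roots: r = -5 ± 6i (complex conjugates)
General solution: y = e^(-5x)(C₁cos(6x) + C₂sin(6x))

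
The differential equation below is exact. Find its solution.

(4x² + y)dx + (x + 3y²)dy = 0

Verify exactness: ∂M/∂y = ∂N/∂x ✓
Find F(x,y) such that ∂F/∂x = M, ∂F/∂y = N
Solution: 4x³/3 + xy + y³ = C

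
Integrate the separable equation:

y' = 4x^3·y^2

Separating variables and integrating:
-1/y = x^4 + C

General solution: y^-1 = -x^4 + C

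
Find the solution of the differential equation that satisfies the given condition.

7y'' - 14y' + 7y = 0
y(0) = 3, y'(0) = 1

General solution: y = (C₁ + C₂x)e^x
Repeated root r = 1
Applying ICs: C₁ = 3, C₂ = -2
Particular solution: y = (3 - 2x)e^x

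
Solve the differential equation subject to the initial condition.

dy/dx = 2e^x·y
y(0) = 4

General solution: y = Ce^(2e^x)
Applying IC y(0) = 4:
Particular solution: y = 4e^(2(e^x - 1))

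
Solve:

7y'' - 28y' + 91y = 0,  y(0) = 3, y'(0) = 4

General solution: y = e^(2x)(C₁cos(3x) + C₂sin(3x))
Complex roots r = 2 ± 3i
Applying ICs: C₁ = 3, C₂ = -2/3
Particular solution: y = e^(2x)(3cos(3x) - (2/3)sin(3x))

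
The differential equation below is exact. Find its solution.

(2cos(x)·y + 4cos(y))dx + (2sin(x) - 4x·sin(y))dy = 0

Verify exactness: ∂M/∂y = ∂N/∂x ✓
Find F(x,y) such that ∂F/∂x = M, ∂F/∂y = N
Solution: 2sin(x)·y + 4x·cos(y) = C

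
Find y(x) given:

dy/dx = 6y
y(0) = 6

General solution: y = Ce^(6x)
Applying IC y(0) = 6:
Particular solution: y = 6e^(6x)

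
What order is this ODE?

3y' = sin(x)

The order is 1 (highest derivative is of order 1).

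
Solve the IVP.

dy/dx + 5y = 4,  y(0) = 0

General solution: y = 4/5 + Ce^(-5x)
Applying y(0) = 0: C = 0 - 4/5 = -4/5
Particular solution: y = 4/5 - (4/5)e^(-5x)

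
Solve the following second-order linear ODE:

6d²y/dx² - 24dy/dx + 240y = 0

Characteristic equation: 6r² - 24r + 240 = 0
Divide by 6: r² - 4r + 40 = 0
Roots: r = 2 ± 6i (complex conjugates)
General solution: y = e^(2x)(C₁cos(6x) + C₂sin(6x))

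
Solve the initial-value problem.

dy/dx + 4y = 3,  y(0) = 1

General solution: y = 3/4 + Ce^(-4x)
Applying y(0) = 1: C = 1 - 3/4 = 1/4
Particular solution: y = 3/4 + (1/4)e^(-4x)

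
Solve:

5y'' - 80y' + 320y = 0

Characteristic equation: 5r² - 80r + 320 = 0
Divide by 5: r² - 16r + 64 = 0
Factored: (r - 8)² = 0
Repeated root: r = 8
General solution: y = (C₁ + C₂x)e^(8x)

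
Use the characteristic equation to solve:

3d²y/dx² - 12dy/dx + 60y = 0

Characteristic equation: 3r² - 12r + 60 = 0
Divide by 3: r² - 4r + 20 = 0
Roots: r = 2 ± 4i (complex conjugates)
General solution: y = e^(2x)(C₁cos(4x) + C₂sin(4x))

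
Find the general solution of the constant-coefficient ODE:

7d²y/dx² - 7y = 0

Characteristic equation: 7r² - 7 = 0
Divide by 7: r² - 1 = 0
Roots: r = 1, -1 (distinct real)
General solution: y = C₁e^x + C₂e^(-x)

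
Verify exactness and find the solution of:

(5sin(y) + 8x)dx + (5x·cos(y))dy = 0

Verify exactness: ∂M/∂y = ∂N/∂x ✓
Find F(x,y) such that ∂F/∂x = M, ∂F/∂y = N
Solution: 5x·sin(y) + 4x² = C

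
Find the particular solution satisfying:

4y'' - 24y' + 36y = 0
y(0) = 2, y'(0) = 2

General solution: y = (C₁ + C₂x)e^(3x)
Repeated root r = 3
Applying ICs: C₁ = 2, C₂ = -4
Particular solution: y = (2 - 4x)e^(3x)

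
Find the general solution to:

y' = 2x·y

Separating variables and integrating:
ln|y| = x^2 + C

General solution: y = Ce^(x^2)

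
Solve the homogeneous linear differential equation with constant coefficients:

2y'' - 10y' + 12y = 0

Characteristic equation: 2r² - 10r + 12 = 0
Divide by 2: r² - 5r + 6 = 0
Roots: r = 3, 2 (distinct real)
General solution: y = C₁e^(3x) + C₂e^(2x)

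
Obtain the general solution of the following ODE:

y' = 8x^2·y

Separating variables and integrating:
ln|y| = 8x^3/3 + C

General solution: y = Ce^(8x^3/3)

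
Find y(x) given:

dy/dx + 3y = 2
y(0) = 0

General solution: y = 2/3 + Ce^(-3x)
Applying y(0) = 0: C = 0 - 2/3 = -2/3
Particular solution: y = 2/3 - (2/3)e^(-3x)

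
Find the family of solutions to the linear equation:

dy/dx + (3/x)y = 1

Using integrating factor method:

General solution: y = (1/4)x + Cx^(-3)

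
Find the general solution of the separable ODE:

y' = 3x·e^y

Separating variables and integrating:
-e^(-y) = 3x²/2 + C

General solution: y = -ln(C - 3x²/2)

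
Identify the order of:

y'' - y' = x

The order is 2 (highest derivative is of order 2).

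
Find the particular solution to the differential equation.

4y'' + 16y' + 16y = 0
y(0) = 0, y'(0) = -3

General solution: y = (C₁ + C₂x)e^(-2x)
Repeated root r = -2
Applying ICs: C₁ = 0, C₂ = -3
Particular solution: y = -3xe^(-2x)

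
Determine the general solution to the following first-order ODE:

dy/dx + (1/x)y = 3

Using integrating factor method:

General solution: y = (3/2)x + C/x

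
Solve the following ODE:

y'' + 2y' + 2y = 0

Characteristic equation: r² + 2r + 2 = 0
Roots: r = -1 ± i (complex conjugates)
General solution: y = e^(-x)(C₁cos(x) + C₂sin(x))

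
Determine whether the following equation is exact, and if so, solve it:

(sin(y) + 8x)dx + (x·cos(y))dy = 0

Verify exactness: ∂M/∂y = ∂N/∂x ✓
Find F(x,y) such that ∂F/∂x = M, ∂F/∂y = N
Solution: x·sin(y) + 4x² = C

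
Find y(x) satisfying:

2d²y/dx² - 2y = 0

Characteristic equation: 2r² - 2 = 0
Divide by 2: r² - 1 = 0
Roots: r = 1, -1 (distinct real)
General solution: y = C₁e^x + C₂e^(-x)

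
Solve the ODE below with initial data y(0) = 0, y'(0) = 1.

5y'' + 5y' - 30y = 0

General solution: y = C₁e^(2x) + C₂e^(-3x)
Applying ICs: C₁ = 1/5, C₂ = -1/5
Particular solution: y = (1/5)e^(2x) - (1/5)e^(-3x)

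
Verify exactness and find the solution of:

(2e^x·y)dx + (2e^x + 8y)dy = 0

Verify exactness: ∂M/∂y = ∂N/∂x ✓
Find F(x,y) such that ∂F/∂x = M, ∂F/∂y = N
Solution: 2e^x·y + 4y² = C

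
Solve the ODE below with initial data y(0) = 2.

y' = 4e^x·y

General solution: y = Ce^(4e^x)
Applying IC y(0) = 2:
Particular solution: y = 2e^(4(e^x - 1))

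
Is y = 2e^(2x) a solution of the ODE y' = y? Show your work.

Verification:
y = 2e^(2x)
y' = 4e^(2x)
But y = 2e^(2x)
y' ≠ y — the derivative does not match

No, it is not a solution.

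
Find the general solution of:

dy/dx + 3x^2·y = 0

Using integrating factor method:

General solution: y = Ce^(-x^3)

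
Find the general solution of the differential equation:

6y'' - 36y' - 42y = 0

Characteristic equation: 6r² - 36r - 42 = 0
Divide by 6: r² - 6r - 7 = 0
Roots: r = 7, -1 (distinct real)
General solution: y = C₁e^(7x) + C₂e^(-x)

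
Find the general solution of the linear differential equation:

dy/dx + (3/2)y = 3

Using integrating factor method:

General solution: y = 2 + Ce^(-3x/2)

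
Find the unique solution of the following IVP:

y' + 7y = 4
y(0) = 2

General solution: y = 4/7 + Ce^(-7x)
Applying y(0) = 2: C = 2 - 4/7 = 10/7
Particular solution: y = 4/7 + (10/7)e^(-7x)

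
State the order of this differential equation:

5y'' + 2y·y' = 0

The order is 2 (highest derivative is of order 2).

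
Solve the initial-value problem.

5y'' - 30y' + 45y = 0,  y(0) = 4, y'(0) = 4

General solution: y = (C₁ + C₂x)e^(3x)
Repeated root r = 3
Applying ICs: C₁ = 4, C₂ = -8
Particular solution: y = (4 - 8x)e^(3x)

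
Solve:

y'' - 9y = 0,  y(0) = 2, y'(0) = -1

General solution: y = C₁e^(3x) + C₂e^(-3x)
Applying ICs: C₁ = 5/6, C₂ = 7/6
Particular solution: y = (5/6)e^(3x) + (7/6)e^(-3x)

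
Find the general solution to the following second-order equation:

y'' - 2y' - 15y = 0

Characteristic equation: r² - 2r - 15 = 0
Roots: r = 5, -3 (distinct real)
General solution: y = C₁e^(5x) + C₂e^(-3x)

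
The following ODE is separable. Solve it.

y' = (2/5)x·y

Separating variables and integrating:
ln|y| = x^2/5 + C

General solution: y = Ce^(x^2/5)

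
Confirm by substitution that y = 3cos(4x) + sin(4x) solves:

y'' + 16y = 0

Verification:
y'' = -48cos(4x) - 16sin(4x)
y'' + 16y = 0 ✓

Yes, it is a solution.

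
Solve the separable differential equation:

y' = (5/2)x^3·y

Separating variables and integrating:
ln|y| = 5x^4/8 + C

General solution: y = Ce^(5x^4/8)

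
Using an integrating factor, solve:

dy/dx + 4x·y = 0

Using integrating factor method:

General solution: y = Ce^(-2x^2)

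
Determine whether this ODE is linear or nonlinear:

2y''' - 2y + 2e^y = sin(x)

Nonlinear (e^y is nonlinear in y)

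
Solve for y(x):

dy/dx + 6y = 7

Using integrating factor method:

General solution: y = 7/6 + Ce^(-6x)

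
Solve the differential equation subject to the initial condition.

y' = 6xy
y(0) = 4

General solution: y = Ce^(3x²)
Applying IC y(0) = 4:
Particular solution: y = 4e^(3x²)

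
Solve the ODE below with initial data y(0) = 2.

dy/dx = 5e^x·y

General solution: y = Ce^(5e^x)
Applying IC y(0) = 2:
Particular solution: y = 2e^(5(e^x - 1))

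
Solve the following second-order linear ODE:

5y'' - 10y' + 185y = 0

Characteristic equation: 5r² - 10r + 185 = 0
Divide by 5: r² - 2r + 37 = 0
Roots: r = 1 ± 6i (complex conjugates)
General solution: y = e^x(C₁cos(6x) + C₂sin(6x))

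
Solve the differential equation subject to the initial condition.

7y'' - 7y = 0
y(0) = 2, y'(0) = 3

General solution: y = C₁e^x + C₂e^(-x)
Applying ICs: C₁ = 5/2, C₂ = -1/2
Particular solution: y = (5/2)e^x - (1/2)e^(-x)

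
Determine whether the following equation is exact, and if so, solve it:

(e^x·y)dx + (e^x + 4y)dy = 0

Verify exactness: ∂M/∂y = ∂N/∂x ✓
Find F(x,y) such that ∂F/∂x = M, ∂F/∂y = N
Solution: e^x·y + 2y² = C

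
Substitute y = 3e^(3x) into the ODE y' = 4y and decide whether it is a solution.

Verification:
y = 3e^(3x)
y' = 9e^(3x)
But 4y = 12e^(3x)
y' ≠ 4y — the derivative does not match

No, it is not a solution.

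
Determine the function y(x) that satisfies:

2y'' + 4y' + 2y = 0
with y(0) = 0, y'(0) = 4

General solution: y = (C₁ + C₂x)e^(-x)
Repeated root r = -1
Applying ICs: C₁ = 0, C₂ = 4
Particular solution: y = 4xe^(-x)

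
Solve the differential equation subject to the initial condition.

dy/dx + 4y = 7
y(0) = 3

General solution: y = 7/4 + Ce^(-4x)
Applying y(0) = 3: C = 3 - 7/4 = 5/4
Particular solution: y = 7/4 + (5/4)e^(-4x)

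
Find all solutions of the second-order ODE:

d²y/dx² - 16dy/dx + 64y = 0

Characteristic equation: r² - 16r + 64 = 0
Factored: (r - 8)² = 0
Repeated root: r = 8
General solution: y = (C₁ + C₂x)e^(8x)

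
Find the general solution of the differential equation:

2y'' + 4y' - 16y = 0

Characteristic equation: 2r² + 4r - 16 = 0
Divide by 2: r² + 2r - 8 = 0
Roots: r = 2, -4 (distinct real)
General solution: y = C₁e^(2x) + C₂e^(-4x)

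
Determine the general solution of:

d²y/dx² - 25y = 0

Characteristic equation: r² - 25 = 0
Roots: r = 5, -5 (distinct real)
General solution: y = C₁e^(5x) + C₂e^(-5x)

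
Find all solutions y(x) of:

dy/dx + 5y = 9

Using integrating factor method:

General solution: y = 9/5 + Ce^(-5x)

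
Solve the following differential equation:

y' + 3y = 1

Using integrating factor method:

General solution: y = 1/3 + Ce^(-3x)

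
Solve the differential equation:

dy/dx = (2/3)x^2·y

Separating variables and integrating:
ln|y| = 2x^3/9 + C

General solution: y = Ce^(2x^3/9)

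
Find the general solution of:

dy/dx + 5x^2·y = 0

Using integrating factor method:

General solution: y = Ce^(-5x^3/3)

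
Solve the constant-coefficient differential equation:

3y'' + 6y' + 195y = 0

Characteristic equation: 3r² + 6r + 195 = 0
Divide by 3: r² + 2r + 65 = 0
Roots: r = -1 ± 8i (complex conjugates)
General solution: y = e^(-x)(C₁cos(8x) + C₂sin(8x))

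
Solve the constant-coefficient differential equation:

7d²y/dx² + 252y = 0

Characteristic equation: 7r² + 252 = 0
Divide by 7: r² + 36 = 0
Roots: r = ±6i (complex conjugates)
General solution: y = C₁cos(6x) + C₂sin(6x)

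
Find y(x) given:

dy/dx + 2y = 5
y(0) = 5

General solution: y = 5/2 + Ce^(-2x)
Applying y(0) = 5: C = 5 - 5/2 = 5/2
Particular solution: y = 5/2 + (5/2)e^(-2x)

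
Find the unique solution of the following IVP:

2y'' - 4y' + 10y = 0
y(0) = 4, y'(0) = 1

General solution: y = e^x(C₁cos(2x) + C₂sin(2x))
Complex roots r = 1 ± 2i
Applying ICs: C₁ = 4, C₂ = -3/2
Particular solution: y = e^x(4cos(2x) - (3/2)sin(2x))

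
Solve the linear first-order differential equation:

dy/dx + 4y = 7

Using integrating factor method:

General solution: y = 7/4 + Ce^(-4x)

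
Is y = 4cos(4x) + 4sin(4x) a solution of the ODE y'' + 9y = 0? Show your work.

Verification:
y'' = -64cos(4x) - 64sin(4x)
y'' + 9y ≠ 0 (frequency mismatch: got 16 instead of 9)

No, it is not a solution.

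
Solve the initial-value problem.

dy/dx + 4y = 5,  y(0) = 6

General solution: y = 5/4 + Ce^(-4x)
Applying y(0) = 6: C = 6 - 5/4 = 19/4
Particular solution: y = 5/4 + (19/4)e^(-4x)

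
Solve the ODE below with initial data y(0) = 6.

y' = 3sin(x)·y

General solution: y = Ce^(-3cos(x))
Applying IC y(0) = 6:
Particular solution: y = 6e^(3(1-cos(x)))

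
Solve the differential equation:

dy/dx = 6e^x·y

Separating variables and integrating:
ln|y| = 6e^x + C

General solution: y = Ce^(6e^x)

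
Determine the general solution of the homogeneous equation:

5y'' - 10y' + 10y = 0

Characteristic equation: 5r² - 10r + 10 = 0
Divide by 5: r² - 2r + 2 = 0
Roots: r = 1 ± i (complex conjugates)
General solution: y = e^x(C₁cos(x) + C₂sin(x))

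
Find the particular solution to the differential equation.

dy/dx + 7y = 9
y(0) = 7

General solution: y = 9/7 + Ce^(-7x)
Applying y(0) = 7: C = 7 - 9/7 = 40/7
Particular solution: y = 9/7 + (40/7)e^(-7x)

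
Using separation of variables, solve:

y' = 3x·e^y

Separating variables and integrating:
-e^(-y) = 3x²/2 + C

General solution: y = -ln(C - 3x²/2)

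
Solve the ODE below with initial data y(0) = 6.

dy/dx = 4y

General solution: y = Ce^(4x)
Applying IC y(0) = 6:
Particular solution: y = 6e^(4x)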